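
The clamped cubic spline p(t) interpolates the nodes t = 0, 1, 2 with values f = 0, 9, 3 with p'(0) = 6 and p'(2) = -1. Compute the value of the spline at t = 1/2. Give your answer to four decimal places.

5.1250

Let M_i = p''(x_i). Step sizes h_i = 1, 1; slopes of the chords Δ_i = (y_(i+1) - y_i)/h_i = 9, -6.
  1·M_0 + 4·M_1 + 1·M_2 = 6(Δ_1 - Δ_0) = -90
Clamped end conditions give two more equations: 2h_0·M_0 + h_0·M_1 = 6(Δ_0 - p'(0)) = 18 and h_1·M_1 + 2h_1·M_2 = 6(p'(2) - Δ_1) = 30.
Hence M_0 = 28, M_1 = -38, M_2 = 34.
On [0, 1], p(t) = 0 + 6·t + 14·t² - 11·t³.
With t = 1/2: p(1/2) = 41/8.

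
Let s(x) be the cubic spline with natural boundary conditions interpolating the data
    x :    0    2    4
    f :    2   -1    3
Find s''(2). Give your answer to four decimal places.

Put M_i = s'' at the i-th knot. Here h = (2, 2) and Δ = (-3/2, 2), so the interior equations h_(i-1)·M_(i-1) + 2(h_(i-1)+h_i)·M_i + h_i·M_(i+1) = 6(Δ_i − Δ_(i-1)) read
  2·M_0 + 8·M_1 + 2·M_2 = 6(Δ_1 - Δ_0) = 21
Natural end conditions: M_0 = M_2 = 0.
Solving: M_0 = 0, M_1 = 21/8, M_2 = 0.

2.6250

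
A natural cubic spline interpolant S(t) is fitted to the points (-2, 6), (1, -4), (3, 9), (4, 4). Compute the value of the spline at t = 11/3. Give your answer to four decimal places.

Put M_i = S'' at the i-th knot. Here h = (3, 2, 1) and Δ = (-10/3, 13/2, -5), so the interior equations h_(i-1)·M_(i-1) + 2(h_(i-1)+h_i)·M_i + h_i·M_(i+1) = 6(Δ_i − Δ_(i-1)) read
  3·M_0 + 10·M_1 + 2·M_2 = 6(Δ_1 - Δ_0) = 59
  2·M_1 + 6·M_2 + 1·M_3 = 6(Δ_2 - Δ_1) = -69
Natural end conditions: M_0 = M_3 = 0.
Forward elimination and back-substitution give M_0 = 0, M_1 = 123/14, M_2 = -101/7, M_3 = 0.
On [3, 4], S(t) = 9 - 4/21·(t - 3) - 101/14·(t - 3)² + 101/42·(t - 3)³.
With (t - 3) = 2/3: S(11/3) = 3617/567.

6.3792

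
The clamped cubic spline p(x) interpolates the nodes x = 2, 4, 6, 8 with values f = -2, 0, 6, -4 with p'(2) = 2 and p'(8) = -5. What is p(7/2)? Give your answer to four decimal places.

-0.8938

Let M_i = p''(x_i). Step sizes h_i = 2, 2, 2; slopes of the chords Δ_i = (y_(i+1) - y_i)/h_i = 1, 3, -5.
  2·M_0 + 8·M_1 + 2·M_2 = 6(Δ_1 - Δ_0) = 12
  2·M_1 + 8·M_2 + 2·M_3 = 6(Δ_2 - Δ_1) = -48
Clamped end conditions give two more equations: 2h_0·M_0 + h_0·M_1 = 6(Δ_0 - p'(2)) = -6 and h_2·M_2 + 2h_2·M_3 = 6(p'(8) - Δ_2) = 0.
Hence M_0 = -56/15, M_1 = 67/15, M_2 = -122/15, M_3 = 61/15.
On [2, 4], p(x) = -2 + 2·(x - 2) - 28/15·(x - 2)² + 41/60·(x - 2)³.
With (x - 2) = 3/2: p(7/2) = -143/160.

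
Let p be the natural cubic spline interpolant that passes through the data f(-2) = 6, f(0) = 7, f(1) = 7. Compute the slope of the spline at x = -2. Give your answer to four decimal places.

Let M_i = p''(x_i). Step sizes h_i = 2, 1; slopes of the chords Δ_i = (y_(i+1) - y_i)/h_i = 1/2, 0.
  2·M_0 + 6·M_1 + 1·M_2 = 6(Δ_1 - Δ_0) = -3
Natural end conditions: M_0 = M_2 = 0.
Solving the tridiagonal system: M_0 = 0, M_1 = -1/2, M_2 = 0.
On [-2, 0], p'(x) = b_0 + 2c_0·(x + 2) + 3d_0·(x + 2)² with b_0 = Δ_0 - h_0(2M_0 + M_1)/6 = 2/3, c_0 = M_0/2 = 0, d_0 = (M_1 - M_0)/(6h_0) = -1/24. So p'(-2) = 2/3.

0.6667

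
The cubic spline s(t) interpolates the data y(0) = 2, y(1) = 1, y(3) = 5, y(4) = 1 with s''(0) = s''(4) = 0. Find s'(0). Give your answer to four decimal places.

Put M_i = s'' at the i-th knot. Here h = (1, 2, 1) and Δ = (-1, 2, -4), so the interior equations h_(i-1)·M_(i-1) + 2(h_(i-1)+h_i)·M_i + h_i·M_(i+1) = 6(Δ_i − Δ_(i-1)) read
  1·M_0 + 6·M_1 + 2·M_2 = 6(Δ_1 - Δ_0) = 18
  2·M_1 + 6·M_2 + 1·M_3 = 6(Δ_2 - Δ_1) = -36
Natural end conditions: M_0 = M_3 = 0.
Solving the tridiagonal system: M_0 = 0, M_1 = 45/8, M_2 = -63/8, M_3 = 0.
On [0, 1], s'(t) = b_0 + 2c_0·t + 3d_0·t² with b_0 = Δ_0 - h_0(2M_0 + M_1)/6 = -31/16, c_0 = M_0/2 = 0, d_0 = (M_1 - M_0)/(6h_0) = 15/16. So s'(0) = -31/16.

-1.9375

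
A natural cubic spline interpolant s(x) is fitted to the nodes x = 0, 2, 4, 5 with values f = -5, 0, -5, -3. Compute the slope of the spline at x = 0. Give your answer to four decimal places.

With m_i denoting the second derivative at x_i, h_i = 2, 2, 1, and Δ_i = (y_(i+1) − y_i)/h_i = 5/2, -5/2, 2:
  2·m_0 + 8·m_1 + 2·m_2 = 6(Δ_1 - Δ_0) = -30
  2·m_1 + 6·m_2 + 1·m_3 = 6(Δ_2 - Δ_1) = 27
Natural end conditions: m_0 = m_3 = 0.
Solving the tridiagonal system: m_0 = 0, m_1 = -117/22, m_2 = 69/11, m_3 = 0.
On [0, 2], s'(x) = b_0 + 2c_0·x + 3d_0·x² with b_0 = Δ_0 - h_0(2m_0 + m_1)/6 = 47/11, c_0 = m_0/2 = 0, d_0 = (m_1 - m_0)/(6h_0) = -39/88. So s'(0) = 47/11.

4.2727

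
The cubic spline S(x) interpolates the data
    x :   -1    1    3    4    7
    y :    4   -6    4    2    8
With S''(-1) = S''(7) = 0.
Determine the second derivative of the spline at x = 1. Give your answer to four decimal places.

With M_i denoting the second derivative at x_i, h_i = 2, 2, 1, 3, and Δ_i = (y_(i+1) − y_i)/h_i = -5, 5, -2, 2:
  2·M_0 + 8·M_1 + 2·M_2 = 6(Δ_1 - Δ_0) = 60
  2·M_1 + 6·M_2 + 1·M_3 = 6(Δ_2 - Δ_1) = -42
  1·M_2 + 8·M_3 + 3·M_4 = 6(Δ_3 - Δ_2) = 24
Natural end conditions: M_0 = M_4 = 0.
Hence M_0 = 0, M_1 = 885/86, M_2 = -480/43, M_3 = 189/43, M_4 = 0.

10.2907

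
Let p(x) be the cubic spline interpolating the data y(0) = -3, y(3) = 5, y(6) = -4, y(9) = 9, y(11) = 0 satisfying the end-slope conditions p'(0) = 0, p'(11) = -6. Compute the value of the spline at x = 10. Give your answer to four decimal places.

6.0326

With m_i denoting the second derivative at x_i, h_i = 3, 3, 3, 2, and Δ_i = (y_(i+1) − y_i)/h_i = 8/3, -3, 13/3, -9/2:
  3·m_0 + 12·m_1 + 3·m_2 = 6(Δ_1 - Δ_0) = -34
  3·m_1 + 12·m_2 + 3·m_3 = 6(Δ_2 - Δ_1) = 44
  3·m_2 + 10·m_3 + 2·m_4 = 6(Δ_3 - Δ_2) = -53
Clamped end conditions give two more equations: 2h_0·m_0 + h_0·m_1 = 6(Δ_0 - p'(0)) = 16 and h_3·m_3 + 2h_3·m_4 = 6(p'(11) - Δ_3) = -9.
Forward elimination and back-substitution give m_0 = 807/142, m_1 = -1285/213, m_2 = 3031/426, m_3 = -551/71, m_4 = 463/284.
On [9, 11], p(x) = 9 + 37/284·(x - 9) - 551/142·(x - 9)² + 889/1136·(x - 9)³.
With (x - 9) = 1: p(10) = 6853/1136.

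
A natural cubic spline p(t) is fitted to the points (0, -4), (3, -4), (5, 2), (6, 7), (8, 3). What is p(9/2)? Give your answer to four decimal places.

-0.3127

With M_i denoting the second derivative at x_i, h_i = 3, 2, 1, 2, and Δ_i = (y_(i+1) − y_i)/h_i = 0, 3, 5, -2:
  3·M_0 + 10·M_1 + 2·M_2 = 6(Δ_1 - Δ_0) = 18
  2·M_1 + 6·M_2 + 1·M_3 = 6(Δ_2 - Δ_1) = 12
  1·M_2 + 6·M_3 + 2·M_4 = 6(Δ_3 - Δ_2) = -42
Natural end conditions: M_0 = M_4 = 0.
Solving the tridiagonal system: M_0 = 0, M_1 = 201/163, M_2 = 462/163, M_3 = -1218/163, M_4 = 0.
On [3, 5], p(t) = -4 + 201/163·(t - 3) + 201/326·(t - 3)² + 87/652·(t - 3)³.
With (t - 3) = 3/2: p(9/2) = -1631/5216.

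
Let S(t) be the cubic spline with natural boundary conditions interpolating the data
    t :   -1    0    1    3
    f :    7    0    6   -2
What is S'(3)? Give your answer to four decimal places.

-8.6087

Let M_i = S''(x_i). Step sizes h_i = 1, 1, 2; slopes of the chords Δ_i = (y_(i+1) - y_i)/h_i = -7, 6, -4.
  1·M_0 + 4·M_1 + 1·M_2 = 6(Δ_1 - Δ_0) = 78
  1·M_1 + 6·M_2 + 2·M_3 = 6(Δ_2 - Δ_1) = -60
Natural end conditions: M_0 = M_3 = 0.
Forward elimination and back-substitution give M_0 = 0, M_1 = 528/23, M_2 = -318/23, M_3 = 0.
On [1, 3], S'(t) = b_2 + 2c_2·(t - 1) + 3d_2·(t - 1)² with b_2 = Δ_2 - h_2(2M_2 + M_3)/6 = 120/23, c_2 = M_2/2 = -159/23, d_2 = (M_3 - M_2)/(6h_2) = 53/46. So S'(3) = -198/23.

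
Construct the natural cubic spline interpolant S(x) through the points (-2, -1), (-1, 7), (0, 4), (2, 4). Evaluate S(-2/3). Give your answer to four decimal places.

6.8148

With σ_i denoting the second derivative at x_i, h_i = 1, 1, 2, and Δ_i = (y_(i+1) − y_i)/h_i = 8, -3, 0:
  1·σ_0 + 4·σ_1 + 1·σ_2 = 6(Δ_1 - Δ_0) = -66
  1·σ_1 + 6·σ_2 + 2·σ_3 = 6(Δ_2 - Δ_1) = 18
Natural end conditions: σ_0 = σ_3 = 0.
Forward elimination and back-substitution give σ_0 = 0, σ_1 = -18, σ_2 = 6, σ_3 = 0.
On [-1, 0], S(x) = 7 + 2·(x + 1) - 9·(x + 1)² + 4·(x + 1)³.
With (x + 1) = 1/3: S(-2/3) = 184/27.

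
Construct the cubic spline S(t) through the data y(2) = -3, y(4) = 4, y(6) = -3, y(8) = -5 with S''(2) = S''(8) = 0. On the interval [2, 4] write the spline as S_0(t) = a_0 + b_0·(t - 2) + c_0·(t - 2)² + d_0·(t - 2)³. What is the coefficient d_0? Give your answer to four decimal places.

-0.5083

Write M_i for S''(x_i). With h_i = 2, 2, 2 and divided differences Δ_i = 7/2, -7/2, -1, the continuity of S' gives the tridiagonal system
  2·M_0 + 8·M_1 + 2·M_2 = 6(Δ_1 - Δ_0) = -42
  2·M_1 + 8·M_2 + 2·M_3 = 6(Δ_2 - Δ_1) = 15
Natural end conditions: M_0 = M_3 = 0.
Forward elimination and back-substitution give M_0 = 0, M_1 = -61/10, M_2 = 17/5, M_3 = 0.
On [2, 4], with S_0(t) = a_0 + b_0·(t - 2) + c_0·(t - 2)² + d_0·(t - 2)³: c_0 = M_0/2 = 0, d_0 = (M_1 - M_0)/(6h_0) = -61/120, b_0 = Δ_0 - h_0(2M_0 + M_1)/6 = 83/15.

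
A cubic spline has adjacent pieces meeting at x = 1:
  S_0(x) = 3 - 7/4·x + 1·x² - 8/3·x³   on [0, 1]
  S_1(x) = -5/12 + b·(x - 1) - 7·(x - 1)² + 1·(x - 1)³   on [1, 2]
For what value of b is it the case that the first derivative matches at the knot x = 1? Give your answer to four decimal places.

S_0'(x) = -7/4 + 2·x - 8·x², so S_0'(1) = -31/4. On the right, S_1'(1) = b, so b = -31/4.

-7.7500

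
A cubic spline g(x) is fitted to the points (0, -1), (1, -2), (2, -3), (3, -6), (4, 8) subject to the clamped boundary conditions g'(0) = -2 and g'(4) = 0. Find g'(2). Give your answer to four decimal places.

Put M_i = g'' at the i-th knot. Here h = (1, 1, 1, 1) and Δ = (-1, -1, -3, 14), so the interior equations h_(i-1)·M_(i-1) + 2(h_(i-1)+h_i)·M_i + h_i·M_(i+1) = 6(Δ_i − Δ_(i-1)) read
  1·M_0 + 4·M_1 + 1·M_2 = 6(Δ_1 - Δ_0) = 0
  1·M_1 + 4·M_2 + 1·M_3 = 6(Δ_2 - Δ_1) = -12
  1·M_2 + 4·M_3 + 1·M_4 = 6(Δ_3 - Δ_2) = 102
Clamped end conditions give two more equations: 2h_0·M_0 + h_0·M_1 = 6(Δ_0 - g'(0)) = 6 and h_3·M_3 + 2h_3·M_4 = 6(g'(4) - Δ_3) = -84.
Solving the tridiagonal system: M_0 = 5/4, M_1 = 7/2, M_2 = -61/4, M_3 = 91/2, M_4 = -259/4.
On [2, 3], g'(x) = b_2 + 2c_2·(x - 2) + 3d_2·(x - 2)² with b_2 = Δ_2 - h_2(2M_2 + M_3)/6 = -11/2, c_2 = M_2/2 = -61/8, d_2 = (M_3 - M_2)/(6h_2) = 81/8. So g'(2) = -11/2.

-5.5000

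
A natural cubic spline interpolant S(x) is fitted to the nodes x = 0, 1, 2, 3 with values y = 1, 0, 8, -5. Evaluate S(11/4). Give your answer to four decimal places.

-0.2969

Let M_i = S''(x_i). Step sizes h_i = 1, 1, 1; slopes of the chords Δ_i = (y_(i+1) - y_i)/h_i = -1, 8, -13.
  1·M_0 + 4·M_1 + 1·M_2 = 6(Δ_1 - Δ_0) = 54
  1·M_1 + 4·M_2 + 1·M_3 = 6(Δ_2 - Δ_1) = -126
Natural end conditions: M_0 = M_3 = 0.
Solving: M_0 = 0, M_1 = 114/5, M_2 = -186/5, M_3 = 0.
On [2, 3], S(x) = 8 - 3/5·(x - 2) - 93/5·(x - 2)² + 31/5·(x - 2)³.
With (x - 2) = 3/4: S(11/4) = -19/64.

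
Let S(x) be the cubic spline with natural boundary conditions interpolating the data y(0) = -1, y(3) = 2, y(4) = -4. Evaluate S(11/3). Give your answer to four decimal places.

-1.7407

Let M_i = S''(x_i). Step sizes h_i = 3, 1; slopes of the chords Δ_i = (y_(i+1) - y_i)/h_i = 1, -6.
  3·M_0 + 8·M_1 + 1·M_2 = 6(Δ_1 - Δ_0) = -42
Natural end conditions: M_0 = M_2 = 0.
Hence M_0 = 0, M_1 = -21/4, M_2 = 0.
On [3, 4], S(x) = 2 - 17/4·(x - 3) - 21/8·(x - 3)² + 7/8·(x - 3)³.
With (x - 3) = 2/3: S(11/3) = -47/27.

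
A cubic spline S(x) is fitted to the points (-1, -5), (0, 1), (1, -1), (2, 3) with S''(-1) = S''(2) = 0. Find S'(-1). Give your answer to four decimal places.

Let M_i = S''(x_i). Step sizes h_i = 1, 1, 1; slopes of the chords Δ_i = (y_(i+1) - y_i)/h_i = 6, -2, 4.
  1·M_0 + 4·M_1 + 1·M_2 = 6(Δ_1 - Δ_0) = -48
  1·M_1 + 4·M_2 + 1·M_3 = 6(Δ_2 - Δ_1) = 36
Natural end conditions: M_0 = M_3 = 0.
Hence M_0 = 0, M_1 = -76/5, M_2 = 64/5, M_3 = 0.
On [-1, 0], S'(x) = b_0 + 2c_0·(x + 1) + 3d_0·(x + 1)² with b_0 = Δ_0 - h_0(2M_0 + M_1)/6 = 128/15, c_0 = M_0/2 = 0, d_0 = (M_1 - M_0)/(6h_0) = -38/15. So S'(-1) = 128/15.

8.5333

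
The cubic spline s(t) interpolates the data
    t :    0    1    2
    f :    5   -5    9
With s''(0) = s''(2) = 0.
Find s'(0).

Write M_i for s''(x_i). With h_i = 1, 1 and divided differences Δ_i = -10, 14, the continuity of s' gives the tridiagonal system
  1·M_0 + 4·M_1 + 1·M_2 = 6(Δ_1 - Δ_0) = 144
Natural end conditions: M_0 = M_2 = 0.
Hence M_0 = 0, M_1 = 36, M_2 = 0.
On [0, 1], s'(t) = b_0 + 2c_0·t + 3d_0·t² with b_0 = Δ_0 - h_0(2M_0 + M_1)/6 = -16, c_0 = M_0/2 = 0, d_0 = (M_1 - M_0)/(6h_0) = 6. So s'(0) = -16.

-16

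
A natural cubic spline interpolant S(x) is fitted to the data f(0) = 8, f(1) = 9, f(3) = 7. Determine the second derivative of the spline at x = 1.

-2

Let M_i = S''(x_i). Step sizes h_i = 1, 2; slopes of the chords Δ_i = (y_(i+1) - y_i)/h_i = 1, -1.
  1·M_0 + 6·M_1 + 2·M_2 = 6(Δ_1 - Δ_0) = -12
Natural end conditions: M_0 = M_2 = 0.
Forward elimination and back-substitution give M_0 = 0, M_1 = -2, M_2 = 0.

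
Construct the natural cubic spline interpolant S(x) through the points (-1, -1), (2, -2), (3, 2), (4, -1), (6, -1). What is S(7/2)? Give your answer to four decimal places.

Let M_i = S''(x_i). Step sizes h_i = 3, 1, 1, 2; slopes of the chords Δ_i = (y_(i+1) - y_i)/h_i = -1/3, 4, -3, 0.
  3·M_0 + 8·M_1 + 1·M_2 = 6(Δ_1 - Δ_0) = 26
  1·M_1 + 4·M_2 + 1·M_3 = 6(Δ_2 - Δ_1) = -42
  1·M_2 + 6·M_3 + 2·M_4 = 6(Δ_3 - Δ_2) = 18
Natural end conditions: M_0 = M_4 = 0.
Solving the tridiagonal system: M_0 = 0, M_1 = 434/89, M_2 = -1158/89, M_3 = 460/89, M_4 = 0.
On [3, 4], S(x) = 2 + 127/267·(x - 3) - 579/89·(x - 3)² + 809/267·(x - 3)³.
With (x - 3) = 1/2: S(7/2) = 705/712.

0.9902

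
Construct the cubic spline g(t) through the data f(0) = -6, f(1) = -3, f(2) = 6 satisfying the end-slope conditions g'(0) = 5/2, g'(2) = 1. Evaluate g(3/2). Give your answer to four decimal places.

2.3906

With M_i denoting the second derivative at x_i, h_i = 1, 1, and Δ_i = (y_(i+1) − y_i)/h_i = 3, 9:
  1·M_0 + 4·M_1 + 1·M_2 = 6(Δ_1 - Δ_0) = 36
Clamped end conditions give two more equations: 2h_0·M_0 + h_0·M_1 = 6(Δ_0 - g'(0)) = 3 and h_1·M_1 + 2h_1·M_2 = 6(g'(2) - Δ_1) = -48.
Hence M_0 = -33/4, M_1 = 39/2, M_2 = -135/4.
On [1, 2], g(t) = -3 + 65/8·(t - 1) + 39/4·(t - 1)² - 71/8·(t - 1)³.
With (t - 1) = 1/2: g(3/2) = 153/64.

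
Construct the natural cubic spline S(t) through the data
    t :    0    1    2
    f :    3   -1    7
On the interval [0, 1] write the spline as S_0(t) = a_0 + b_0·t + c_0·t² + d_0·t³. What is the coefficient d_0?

Write m_i for S''(x_i). With h_i = 1, 1 and divided differences Δ_i = -4, 8, the continuity of S' gives the tridiagonal system
  1·m_0 + 4·m_1 + 1·m_2 = 6(Δ_1 - Δ_0) = 72
Natural end conditions: m_0 = m_2 = 0.
Solving: m_0 = 0, m_1 = 18, m_2 = 0.
On [0, 1], with S_0(t) = a_0 + b_0·t + c_0·t² + d_0·t³: c_0 = m_0/2 = 0, d_0 = (m_1 - m_0)/(6h_0) = 3, b_0 = Δ_0 - h_0(2m_0 + m_1)/6 = -7.

3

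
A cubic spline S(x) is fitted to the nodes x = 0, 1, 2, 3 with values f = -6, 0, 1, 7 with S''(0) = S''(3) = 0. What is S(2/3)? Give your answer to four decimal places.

With M_i denoting the second derivative at x_i, h_i = 1, 1, 1, and Δ_i = (y_(i+1) − y_i)/h_i = 6, 1, 6:
  1·M_0 + 4·M_1 + 1·M_2 = 6(Δ_1 - Δ_0) = -30
  1·M_1 + 4·M_2 + 1·M_3 = 6(Δ_2 - Δ_1) = 30
Natural end conditions: M_0 = M_3 = 0.
Hence M_0 = 0, M_1 = -10, M_2 = 10, M_3 = 0.
On [0, 1], S(x) = -6 + 23/3·x + 0·x² - 5/3·x³.
With x = 2/3: S(2/3) = -112/81.

-1.3827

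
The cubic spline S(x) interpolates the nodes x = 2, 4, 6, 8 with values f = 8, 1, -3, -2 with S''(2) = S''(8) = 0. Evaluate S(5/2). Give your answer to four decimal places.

Let M_i = S''(x_i). Step sizes h_i = 2, 2, 2; slopes of the chords Δ_i = (y_(i+1) - y_i)/h_i = -7/2, -2, 1/2.
  2·M_0 + 8·M_1 + 2·M_2 = 6(Δ_1 - Δ_0) = 9
  2·M_1 + 8·M_2 + 2·M_3 = 6(Δ_2 - Δ_1) = 15
Natural end conditions: M_0 = M_3 = 0.
Solving the tridiagonal system: M_0 = 0, M_1 = 7/10, M_2 = 17/10, M_3 = 0.
On [2, 4], S(x) = 8 - 56/15·(x - 2) + 0·(x - 2)² + 7/120·(x - 2)³.
With (x - 2) = 1/2: S(5/2) = 393/64.

6.1406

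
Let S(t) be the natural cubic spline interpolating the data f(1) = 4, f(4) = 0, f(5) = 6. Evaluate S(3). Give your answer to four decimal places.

-1.7222

With M_i denoting the second derivative at x_i, h_i = 3, 1, and Δ_i = (y_(i+1) − y_i)/h_i = -4/3, 6:
  3·M_0 + 8·M_1 + 1·M_2 = 6(Δ_1 - Δ_0) = 44
Natural end conditions: M_0 = M_2 = 0.
Hence M_0 = 0, M_1 = 11/2, M_2 = 0.
On [1, 4], S(t) = 4 - 49/12·(t - 1) + 0·(t - 1)² + 11/36·(t - 1)³.
With (t - 1) = 2: S(3) = -31/18.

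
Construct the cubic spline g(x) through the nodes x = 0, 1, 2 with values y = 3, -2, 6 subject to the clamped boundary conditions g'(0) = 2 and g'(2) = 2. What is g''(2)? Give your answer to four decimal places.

Put σ_i = g'' at the i-th knot. Here h = (1, 1) and Δ = (-5, 8), so the interior equations h_(i-1)·σ_(i-1) + 2(h_(i-1)+h_i)·σ_i + h_i·σ_(i+1) = 6(Δ_i − Δ_(i-1)) read
  1·σ_0 + 4·σ_1 + 1·σ_2 = 6(Δ_1 - Δ_0) = 78
Clamped end conditions give two more equations: 2h_0·σ_0 + h_0·σ_1 = 6(Δ_0 - g'(0)) = -42 and h_1·σ_1 + 2h_1·σ_2 = 6(g'(2) - Δ_1) = -36.
Forward elimination and back-substitution give σ_0 = -81/2, σ_1 = 39, σ_2 = -75/2.

-37.5000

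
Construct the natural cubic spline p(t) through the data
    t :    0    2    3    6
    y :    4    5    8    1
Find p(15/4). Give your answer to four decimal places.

Let σ_i = p''(x_i). Step sizes h_i = 2, 1, 3; slopes of the chords Δ_i = (y_(i+1) - y_i)/h_i = 1/2, 3, -7/3.
  2·σ_0 + 6·σ_1 + 1·σ_2 = 6(Δ_1 - Δ_0) = 15
  1·σ_1 + 8·σ_2 + 3·σ_3 = 6(Δ_2 - Δ_1) = -32
Natural end conditions: σ_0 = σ_3 = 0.
Solving: σ_0 = 0, σ_1 = 152/47, σ_2 = -207/47, σ_3 = 0.
On [3, 6], p(t) = 8 + 292/141·(t - 3) - 207/94·(t - 3)² + 23/94·(t - 3)³.
With (t - 3) = 3/4: p(15/4) = 50641/6016.

8.4177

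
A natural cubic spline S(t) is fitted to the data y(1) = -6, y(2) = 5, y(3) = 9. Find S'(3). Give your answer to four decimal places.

2.2500

Let m_i = S''(x_i). Step sizes h_i = 1, 1; slopes of the chords Δ_i = (y_(i+1) - y_i)/h_i = 11, 4.
  1·m_0 + 4·m_1 + 1·m_2 = 6(Δ_1 - Δ_0) = -42
Natural end conditions: m_0 = m_2 = 0.
Solving the tridiagonal system: m_0 = 0, m_1 = -21/2, m_2 = 0.
On [2, 3], S'(t) = b_1 + 2c_1·(t - 2) + 3d_1·(t - 2)² with b_1 = Δ_1 - h_1(2m_1 + m_2)/6 = 15/2, c_1 = m_1/2 = -21/4, d_1 = (m_2 - m_1)/(6h_1) = 7/4. So S'(3) = 9/4.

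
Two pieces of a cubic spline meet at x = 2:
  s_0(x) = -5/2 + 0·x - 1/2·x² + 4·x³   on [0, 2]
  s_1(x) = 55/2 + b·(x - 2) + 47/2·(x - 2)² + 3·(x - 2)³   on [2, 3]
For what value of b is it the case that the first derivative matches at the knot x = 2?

46

s_0'(x) = 0 - 1·x + 12·x², so s_0'(2) = 46. On the right, s_1'(2) = b, so b = 46.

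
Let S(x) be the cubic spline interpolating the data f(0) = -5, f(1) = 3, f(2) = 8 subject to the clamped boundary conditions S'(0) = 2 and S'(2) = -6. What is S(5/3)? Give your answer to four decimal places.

8.3889

With m_i denoting the second derivative at x_i, h_i = 1, 1, and Δ_i = (y_(i+1) − y_i)/h_i = 8, 5:
  1·m_0 + 4·m_1 + 1·m_2 = 6(Δ_1 - Δ_0) = -18
Clamped end conditions give two more equations: 2h_0·m_0 + h_0·m_1 = 6(Δ_0 - S'(0)) = 36 and h_1·m_1 + 2h_1·m_2 = 6(S'(2) - Δ_1) = -66.
Solving: m_0 = 37/2, m_1 = -1, m_2 = -65/2.
On [1, 2], S(x) = 3 + 43/4·(x - 1) - 1/2·(x - 1)² - 21/4·(x - 1)³.
With (x - 1) = 2/3: S(5/3) = 151/18.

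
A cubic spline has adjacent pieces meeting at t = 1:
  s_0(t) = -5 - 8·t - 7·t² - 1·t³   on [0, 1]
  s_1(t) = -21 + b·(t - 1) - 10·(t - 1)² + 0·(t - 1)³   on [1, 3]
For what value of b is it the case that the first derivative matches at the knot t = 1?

s_0'(t) = -8 - 14·t - 3·t², so s_0'(1) = -25. On the right, s_1'(1) = b, so b = -25.

-25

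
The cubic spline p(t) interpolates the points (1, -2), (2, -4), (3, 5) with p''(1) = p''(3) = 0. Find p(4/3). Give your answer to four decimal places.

Write M_i for p''(x_i). With h_i = 1, 1 and divided differences Δ_i = -2, 9, the continuity of p' gives the tridiagonal system
  1·M_0 + 4·M_1 + 1·M_2 = 6(Δ_1 - Δ_0) = 66
Natural end conditions: M_0 = M_2 = 0.
Hence M_0 = 0, M_1 = 33/2, M_2 = 0.
On [1, 2], p(t) = -2 - 19/4·(t - 1) + 0·(t - 1)² + 11/4·(t - 1)³.
With (t - 1) = 1/3: p(4/3) = -94/27.

-3.4815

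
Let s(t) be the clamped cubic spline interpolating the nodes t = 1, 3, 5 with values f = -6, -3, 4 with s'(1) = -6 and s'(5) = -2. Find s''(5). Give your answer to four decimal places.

Let σ_i = s''(x_i). Step sizes h_i = 2, 2; slopes of the chords Δ_i = (y_(i+1) - y_i)/h_i = 3/2, 7/2.
  2·σ_0 + 8·σ_1 + 2·σ_2 = 6(Δ_1 - Δ_0) = 12
Clamped end conditions give two more equations: 2h_0·σ_0 + h_0·σ_1 = 6(Δ_0 - s'(1)) = 45 and h_1·σ_1 + 2h_1·σ_2 = 6(s'(5) - Δ_1) = -33.
Solving: σ_0 = 43/4, σ_1 = 1, σ_2 = -35/4.

-8.7500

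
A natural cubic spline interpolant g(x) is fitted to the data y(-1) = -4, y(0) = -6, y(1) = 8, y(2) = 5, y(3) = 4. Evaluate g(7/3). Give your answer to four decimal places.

Let M_i = g''(x_i). Step sizes h_i = 1, 1, 1, 1; slopes of the chords Δ_i = (y_(i+1) - y_i)/h_i = -2, 14, -3, -1.
  1·M_0 + 4·M_1 + 1·M_2 = 6(Δ_1 - Δ_0) = 96
  1·M_1 + 4·M_2 + 1·M_3 = 6(Δ_2 - Δ_1) = -102
  1·M_2 + 4·M_3 + 1·M_4 = 6(Δ_3 - Δ_2) = 12
Natural end conditions: M_0 = M_4 = 0.
Solving the tridiagonal system: M_0 = 0, M_1 = 465/14, M_2 = -258/7, M_3 = 171/14, M_4 = 0.
On [2, 3], g(x) = 5 - 71/14·(x - 2) + 171/28·(x - 2)² - 57/28·(x - 2)³.
With (x - 2) = 1/3: g(7/3) = 493/126.

3.9127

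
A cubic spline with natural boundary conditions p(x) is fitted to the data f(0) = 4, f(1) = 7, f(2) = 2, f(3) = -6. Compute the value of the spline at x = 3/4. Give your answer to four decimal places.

Write m_i for p''(x_i). With h_i = 1, 1, 1 and divided differences Δ_i = 3, -5, -8, the continuity of p' gives the tridiagonal system
  1·m_0 + 4·m_1 + 1·m_2 = 6(Δ_1 - Δ_0) = -48
  1·m_1 + 4·m_2 + 1·m_3 = 6(Δ_2 - Δ_1) = -18
Natural end conditions: m_0 = m_3 = 0.
Hence m_0 = 0, m_1 = -58/5, m_2 = -8/5, m_3 = 0.
On [0, 1], p(x) = 4 + 74/15·x + 0·x² - 29/15·x³.
With x = 3/4: p(3/4) = 2203/320.

6.8844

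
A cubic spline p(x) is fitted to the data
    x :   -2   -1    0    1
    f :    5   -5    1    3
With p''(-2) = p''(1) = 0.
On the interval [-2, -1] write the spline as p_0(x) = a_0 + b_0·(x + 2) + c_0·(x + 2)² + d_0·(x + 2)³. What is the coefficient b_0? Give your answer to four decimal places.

-14.5333

Write M_i for p''(x_i). With h_i = 1, 1, 1 and divided differences Δ_i = -10, 6, 2, the continuity of p' gives the tridiagonal system
  1·M_0 + 4·M_1 + 1·M_2 = 6(Δ_1 - Δ_0) = 96
  1·M_1 + 4·M_2 + 1·M_3 = 6(Δ_2 - Δ_1) = -24
Natural end conditions: M_0 = M_3 = 0.
Forward elimination and back-substitution give M_0 = 0, M_1 = 136/5, M_2 = -64/5, M_3 = 0.
On [-2, -1], with p_0(x) = a_0 + b_0·(x + 2) + c_0·(x + 2)² + d_0·(x + 2)³: c_0 = M_0/2 = 0, d_0 = (M_1 - M_0)/(6h_0) = 68/15, b_0 = Δ_0 - h_0(2M_0 + M_1)/6 = -218/15.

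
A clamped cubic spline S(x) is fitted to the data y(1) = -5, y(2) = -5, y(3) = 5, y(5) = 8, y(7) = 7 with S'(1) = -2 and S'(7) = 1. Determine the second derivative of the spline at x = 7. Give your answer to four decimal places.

Let m_i = S''(x_i). Step sizes h_i = 1, 1, 2, 2; slopes of the chords Δ_i = (y_(i+1) - y_i)/h_i = 0, 10, 3/2, -1/2.
  1·m_0 + 4·m_1 + 1·m_2 = 6(Δ_1 - Δ_0) = 60
  1·m_1 + 6·m_2 + 2·m_3 = 6(Δ_2 - Δ_1) = -51
  2·m_2 + 8·m_3 + 2·m_4 = 6(Δ_3 - Δ_2) = -12
Clamped end conditions give two more equations: 2h_0·m_0 + h_0·m_1 = 6(Δ_0 - S'(1)) = 12 and h_3·m_3 + 2h_3·m_4 = 6(S'(7) - Δ_3) = 9.
Solving: m_0 = -24/7, m_1 = 132/7, m_2 = -12, m_3 = 15/14, m_4 = 12/7.

1.7143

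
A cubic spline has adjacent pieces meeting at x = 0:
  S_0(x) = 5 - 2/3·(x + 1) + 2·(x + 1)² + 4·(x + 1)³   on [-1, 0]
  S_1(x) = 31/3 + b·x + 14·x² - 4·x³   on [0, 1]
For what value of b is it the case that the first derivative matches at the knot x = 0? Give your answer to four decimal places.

S_0'(x) = -2/3 + 4·(x + 1) + 12·(x + 1)², so S_0'(0) = 46/3. On the right, S_1'(0) = b, so b = 46/3.

15.3333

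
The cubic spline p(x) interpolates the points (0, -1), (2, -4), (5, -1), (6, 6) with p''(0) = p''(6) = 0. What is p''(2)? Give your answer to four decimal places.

0.1690

With M_i denoting the second derivative at x_i, h_i = 2, 3, 1, and Δ_i = (y_(i+1) − y_i)/h_i = -3/2, 1, 7:
  2·M_0 + 10·M_1 + 3·M_2 = 6(Δ_1 - Δ_0) = 15
  3·M_1 + 8·M_2 + 1·M_3 = 6(Δ_2 - Δ_1) = 36
Natural end conditions: M_0 = M_3 = 0.
Solving the tridiagonal system: M_0 = 0, M_1 = 12/71, M_2 = 315/71, M_3 = 0.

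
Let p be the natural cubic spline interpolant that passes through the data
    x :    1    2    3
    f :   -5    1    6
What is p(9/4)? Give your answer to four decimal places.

2.3320

With M_i denoting the second derivative at x_i, h_i = 1, 1, and Δ_i = (y_(i+1) − y_i)/h_i = 6, 5:
  1·M_0 + 4·M_1 + 1·M_2 = 6(Δ_1 - Δ_0) = -6
Natural end conditions: M_0 = M_2 = 0.
Solving the tridiagonal system: M_0 = 0, M_1 = -3/2, M_2 = 0.
On [2, 3], p(x) = 1 + 11/2·(x - 2) - 3/4·(x - 2)² + 1/4·(x - 2)³.
With (x - 2) = 1/4: p(9/4) = 597/256.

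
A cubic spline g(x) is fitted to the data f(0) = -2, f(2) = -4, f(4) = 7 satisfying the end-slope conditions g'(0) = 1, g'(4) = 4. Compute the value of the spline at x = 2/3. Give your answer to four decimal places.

-2.5370

Let M_i = g''(x_i). Step sizes h_i = 2, 2; slopes of the chords Δ_i = (y_(i+1) - y_i)/h_i = -1, 11/2.
  2·M_0 + 8·M_1 + 2·M_2 = 6(Δ_1 - Δ_0) = 39
Clamped end conditions give two more equations: 2h_0·M_0 + h_0·M_1 = 6(Δ_0 - g'(0)) = -12 and h_1·M_1 + 2h_1·M_2 = 6(g'(4) - Δ_1) = -9.
Forward elimination and back-substitution give M_0 = -57/8, M_1 = 33/4, M_2 = -51/8.
On [0, 2], g(x) = -2 + 1·x - 57/16·x² + 41/32·x³.
With x = 2/3: g(2/3) = -137/54.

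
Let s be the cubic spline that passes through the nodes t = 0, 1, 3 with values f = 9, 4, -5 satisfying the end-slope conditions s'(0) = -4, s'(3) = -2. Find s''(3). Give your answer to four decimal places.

With σ_i denoting the second derivative at x_i, h_i = 1, 2, and Δ_i = (y_(i+1) − y_i)/h_i = -5, -9/2:
  1·σ_0 + 6·σ_1 + 2·σ_2 = 6(Δ_1 - Δ_0) = 3
Clamped end conditions give two more equations: 2h_0·σ_0 + h_0·σ_1 = 6(Δ_0 - s'(0)) = -6 and h_1·σ_1 + 2h_1·σ_2 = 6(s'(3) - Δ_1) = 15.
Forward elimination and back-substitution give σ_0 = -17/6, σ_1 = -1/3, σ_2 = 47/12.

3.9167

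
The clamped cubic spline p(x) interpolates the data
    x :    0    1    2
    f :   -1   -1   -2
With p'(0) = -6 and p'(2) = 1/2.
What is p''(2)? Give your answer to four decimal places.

9.2500

Put σ_i = p'' at the i-th knot. Here h = (1, 1) and Δ = (0, -1), so the interior equations h_(i-1)·σ_(i-1) + 2(h_(i-1)+h_i)·σ_i + h_i·σ_(i+1) = 6(Δ_i − Δ_(i-1)) read
  1·σ_0 + 4·σ_1 + 1·σ_2 = 6(Δ_1 - Δ_0) = -6
Clamped end conditions give two more equations: 2h_0·σ_0 + h_0·σ_1 = 6(Δ_0 - p'(0)) = 36 and h_1·σ_1 + 2h_1·σ_2 = 6(p'(2) - Δ_1) = 9.
Hence σ_0 = 91/4, σ_1 = -19/2, σ_2 = 37/4.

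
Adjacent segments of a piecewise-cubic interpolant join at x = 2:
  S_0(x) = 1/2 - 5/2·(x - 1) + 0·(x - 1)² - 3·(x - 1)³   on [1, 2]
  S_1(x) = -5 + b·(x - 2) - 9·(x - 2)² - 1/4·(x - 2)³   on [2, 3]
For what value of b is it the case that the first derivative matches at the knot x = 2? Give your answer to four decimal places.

S_0'(x) = -5/2 + 0·(x - 1) - 9·(x - 1)², so S_0'(2) = -23/2. On the right, S_1'(2) = b, so b = -23/2.

-11.5000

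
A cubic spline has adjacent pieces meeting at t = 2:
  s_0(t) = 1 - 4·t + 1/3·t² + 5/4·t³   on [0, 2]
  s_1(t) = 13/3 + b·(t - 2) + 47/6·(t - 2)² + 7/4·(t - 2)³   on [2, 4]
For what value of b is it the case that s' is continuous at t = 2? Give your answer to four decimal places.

12.3333

s_0'(t) = -4 + 2/3·t + 15/4·t², so s_0'(2) = 37/3. On the right, s_1'(2) = b, so b = 37/3.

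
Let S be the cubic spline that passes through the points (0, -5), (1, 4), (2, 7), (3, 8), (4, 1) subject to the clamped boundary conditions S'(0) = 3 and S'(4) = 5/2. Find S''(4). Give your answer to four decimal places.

Write M_i for S''(x_i). With h_i = 1, 1, 1, 1 and divided differences Δ_i = 9, 3, 1, -7, the continuity of S' gives the tridiagonal system
  1·M_0 + 4·M_1 + 1·M_2 = 6(Δ_1 - Δ_0) = -36
  1·M_1 + 4·M_2 + 1·M_3 = 6(Δ_2 - Δ_1) = -12
  1·M_2 + 4·M_3 + 1·M_4 = 6(Δ_3 - Δ_2) = -48
Clamped end conditions give two more equations: 2h_0·M_0 + h_0·M_1 = 6(Δ_0 - S'(0)) = 36 and h_3·M_3 + 2h_3·M_4 = 6(S'(4) - Δ_3) = 57.
Forward elimination and back-substitution give M_0 = 1499/56, M_1 = -491/28, M_2 = 59/8, M_3 = -671/28, M_4 = 2267/56.

40.4821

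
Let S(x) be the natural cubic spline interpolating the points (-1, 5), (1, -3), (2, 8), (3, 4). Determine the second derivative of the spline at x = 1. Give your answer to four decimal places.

Write M_i for S''(x_i). With h_i = 2, 1, 1 and divided differences Δ_i = -4, 11, -4, the continuity of S' gives the tridiagonal system
  2·M_0 + 6·M_1 + 1·M_2 = 6(Δ_1 - Δ_0) = 90
  1·M_1 + 4·M_2 + 1·M_3 = 6(Δ_2 - Δ_1) = -90
Natural end conditions: M_0 = M_3 = 0.
Hence M_0 = 0, M_1 = 450/23, M_2 = -630/23, M_3 = 0.

19.5652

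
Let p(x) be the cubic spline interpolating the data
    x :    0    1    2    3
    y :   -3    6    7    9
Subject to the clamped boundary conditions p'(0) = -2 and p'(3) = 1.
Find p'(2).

0

Let M_i = p''(x_i). Step sizes h_i = 1, 1, 1; slopes of the chords Δ_i = (y_(i+1) - y_i)/h_i = 9, 1, 2.
  1·M_0 + 4·M_1 + 1·M_2 = 6(Δ_1 - Δ_0) = -48
  1·M_1 + 4·M_2 + 1·M_3 = 6(Δ_2 - Δ_1) = 6
Clamped end conditions give two more equations: 2h_0·M_0 + h_0·M_1 = 6(Δ_0 - p'(0)) = 66 and h_2·M_2 + 2h_2·M_3 = 6(p'(3) - Δ_2) = -6.
Solving the tridiagonal system: M_0 = 46, M_1 = -26, M_2 = 10, M_3 = -8.
On [2, 3], p'(x) = b_2 + 2c_2·(x - 2) + 3d_2·(x - 2)² with b_2 = Δ_2 - h_2(2M_2 + M_3)/6 = 0, c_2 = M_2/2 = 5, d_2 = (M_3 - M_2)/(6h_2) = -3. So p'(2) = 0.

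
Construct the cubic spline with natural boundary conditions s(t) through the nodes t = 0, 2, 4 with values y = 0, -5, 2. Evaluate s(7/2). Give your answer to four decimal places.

With M_i denoting the second derivative at x_i, h_i = 2, 2, and Δ_i = (y_(i+1) − y_i)/h_i = -5/2, 7/2:
  2·M_0 + 8·M_1 + 2·M_2 = 6(Δ_1 - Δ_0) = 36
Natural end conditions: M_0 = M_2 = 0.
Forward elimination and back-substitution give M_0 = 0, M_1 = 9/2, M_2 = 0.
On [2, 4], s(t) = -5 + 1/2·(t - 2) + 9/4·(t - 2)² - 3/8·(t - 2)³.
With (t - 2) = 3/2: s(7/2) = -29/64.

-0.4531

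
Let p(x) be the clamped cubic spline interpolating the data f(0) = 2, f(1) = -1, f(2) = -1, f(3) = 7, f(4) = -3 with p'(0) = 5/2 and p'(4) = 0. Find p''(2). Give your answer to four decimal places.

22.6250

Let M_i = p''(x_i). Step sizes h_i = 1, 1, 1, 1; slopes of the chords Δ_i = (y_(i+1) - y_i)/h_i = -3, 0, 8, -10.
  1·M_0 + 4·M_1 + 1·M_2 = 6(Δ_1 - Δ_0) = 18
  1·M_1 + 4·M_2 + 1·M_3 = 6(Δ_2 - Δ_1) = 48
  1·M_2 + 4·M_3 + 1·M_4 = 6(Δ_3 - Δ_2) = -108
Clamped end conditions give two more equations: 2h_0·M_0 + h_0·M_1 = 6(Δ_0 - p'(0)) = -33 and h_3·M_3 + 2h_3·M_4 = 6(p'(4) - Δ_3) = 60.
Solving the tridiagonal system: M_0 = -1019/56, M_1 = 95/28, M_2 = 181/8, M_3 = -1285/28, M_4 = 2965/56.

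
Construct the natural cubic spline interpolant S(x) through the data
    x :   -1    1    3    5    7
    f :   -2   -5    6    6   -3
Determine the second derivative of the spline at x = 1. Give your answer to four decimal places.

With M_i denoting the second derivative at x_i, h_i = 2, 2, 2, 2, and Δ_i = (y_(i+1) − y_i)/h_i = -3/2, 11/2, 0, -9/2:
  2·M_0 + 8·M_1 + 2·M_2 = 6(Δ_1 - Δ_0) = 42
  2·M_1 + 8·M_2 + 2·M_3 = 6(Δ_2 - Δ_1) = -33
  2·M_2 + 8·M_3 + 2·M_4 = 6(Δ_3 - Δ_2) = -27
Natural end conditions: M_0 = M_4 = 0.
Hence M_0 = 0, M_1 = 105/16, M_2 = -21/4, M_3 = -33/16, M_4 = 0.

6.5625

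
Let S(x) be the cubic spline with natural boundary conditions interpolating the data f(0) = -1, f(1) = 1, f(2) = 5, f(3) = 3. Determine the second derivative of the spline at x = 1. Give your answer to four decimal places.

With σ_i denoting the second derivative at x_i, h_i = 1, 1, 1, and Δ_i = (y_(i+1) − y_i)/h_i = 2, 4, -2:
  1·σ_0 + 4·σ_1 + 1·σ_2 = 6(Δ_1 - Δ_0) = 12
  1·σ_1 + 4·σ_2 + 1·σ_3 = 6(Δ_2 - Δ_1) = -36
Natural end conditions: σ_0 = σ_3 = 0.
Solving the tridiagonal system: σ_0 = 0, σ_1 = 28/5, σ_2 = -52/5, σ_3 = 0.

5.6000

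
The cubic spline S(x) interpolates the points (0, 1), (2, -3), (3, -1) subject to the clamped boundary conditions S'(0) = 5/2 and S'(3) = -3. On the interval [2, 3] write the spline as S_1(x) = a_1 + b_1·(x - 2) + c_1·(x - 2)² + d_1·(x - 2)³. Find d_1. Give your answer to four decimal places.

-5.4167

Write m_i for S''(x_i). With h_i = 2, 1 and divided differences Δ_i = -2, 2, the continuity of S' gives the tridiagonal system
  2·m_0 + 6·m_1 + 1·m_2 = 6(Δ_1 - Δ_0) = 24
Clamped end conditions give two more equations: 2h_0·m_0 + h_0·m_1 = 6(Δ_0 - S'(0)) = -27 and h_1·m_1 + 2h_1·m_2 = 6(S'(3) - Δ_1) = -30.
Hence m_0 = -151/12, m_1 = 35/3, m_2 = -125/6.
On [2, 3], with S_1(x) = a_1 + b_1·(x - 2) + c_1·(x - 2)² + d_1·(x - 2)³: c_1 = m_1/2 = 35/6, d_1 = (m_2 - m_1)/(6h_1) = -65/12, b_1 = Δ_1 - h_1(2m_1 + m_2)/6 = 19/12.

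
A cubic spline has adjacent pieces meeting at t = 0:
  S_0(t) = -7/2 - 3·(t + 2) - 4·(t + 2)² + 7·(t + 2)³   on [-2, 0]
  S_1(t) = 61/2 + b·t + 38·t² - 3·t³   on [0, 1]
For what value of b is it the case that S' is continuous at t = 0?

S_0'(t) = -3 - 8·(t + 2) + 21·(t + 2)², so S_0'(0) = 65. On the right, S_1'(0) = b, so b = 65.

65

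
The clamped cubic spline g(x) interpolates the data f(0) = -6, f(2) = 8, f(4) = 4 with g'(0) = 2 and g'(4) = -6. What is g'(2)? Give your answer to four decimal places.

Put M_i = g'' at the i-th knot. Here h = (2, 2) and Δ = (7, -2), so the interior equations h_(i-1)·M_(i-1) + 2(h_(i-1)+h_i)·M_i + h_i·M_(i+1) = 6(Δ_i − Δ_(i-1)) read
  2·M_0 + 8·M_1 + 2·M_2 = 6(Δ_1 - Δ_0) = -54
Clamped end conditions give two more equations: 2h_0·M_0 + h_0·M_1 = 6(Δ_0 - g'(0)) = 30 and h_1·M_1 + 2h_1·M_2 = 6(g'(4) - Δ_1) = -24.
Hence M_0 = 49/4, M_1 = -19/2, M_2 = -5/4.
On [2, 4], g'(x) = b_1 + 2c_1·(x - 2) + 3d_1·(x - 2)² with b_1 = Δ_1 - h_1(2M_1 + M_2)/6 = 19/4, c_1 = M_1/2 = -19/4, d_1 = (M_2 - M_1)/(6h_1) = 11/16. So g'(2) = 19/4.

4.7500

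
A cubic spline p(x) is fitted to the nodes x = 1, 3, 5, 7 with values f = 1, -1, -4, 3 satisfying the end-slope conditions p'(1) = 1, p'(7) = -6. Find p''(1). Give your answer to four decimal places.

Let m_i = p''(x_i). Step sizes h_i = 2, 2, 2; slopes of the chords Δ_i = (y_(i+1) - y_i)/h_i = -1, -3/2, 7/2.
  2·m_0 + 8·m_1 + 2·m_2 = 6(Δ_1 - Δ_0) = -3
  2·m_1 + 8·m_2 + 2·m_3 = 6(Δ_2 - Δ_1) = 30
Clamped end conditions give two more equations: 2h_0·m_0 + h_0·m_1 = 6(Δ_0 - p'(1)) = -12 and h_2·m_2 + 2h_2·m_3 = 6(p'(7) - Δ_2) = -57.
Hence m_0 = -29/15, m_1 = -32/15, m_2 = 269/30, m_3 = -281/15.

-1.9333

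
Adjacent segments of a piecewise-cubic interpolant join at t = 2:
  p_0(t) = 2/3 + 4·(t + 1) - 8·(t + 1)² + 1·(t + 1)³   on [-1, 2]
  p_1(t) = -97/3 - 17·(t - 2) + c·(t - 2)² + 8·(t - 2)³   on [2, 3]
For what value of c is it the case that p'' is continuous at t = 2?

1

p_0''(t) = -16 + 6·(t + 1), so p_0''(2) = 2. On the right, p_1''(2) = 2c, so c = 1.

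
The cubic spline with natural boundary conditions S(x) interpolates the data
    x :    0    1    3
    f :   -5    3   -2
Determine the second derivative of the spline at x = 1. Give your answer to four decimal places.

Let M_i = S''(x_i). Step sizes h_i = 1, 2; slopes of the chords Δ_i = (y_(i+1) - y_i)/h_i = 8, -5/2.
  1·M_0 + 6·M_1 + 2·M_2 = 6(Δ_1 - Δ_0) = -63
Natural end conditions: M_0 = M_2 = 0.
Solving: M_0 = 0, M_1 = -21/2, M_2 = 0.

-10.5000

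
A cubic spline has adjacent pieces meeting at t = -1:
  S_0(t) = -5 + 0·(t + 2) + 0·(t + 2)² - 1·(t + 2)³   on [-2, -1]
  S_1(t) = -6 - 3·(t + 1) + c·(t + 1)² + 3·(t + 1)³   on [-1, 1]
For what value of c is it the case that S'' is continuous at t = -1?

-3

S_0''(t) = 0 - 6·(t + 2), so S_0''(-1) = -6. On the right, S_1''(-1) = 2c, so c = -3.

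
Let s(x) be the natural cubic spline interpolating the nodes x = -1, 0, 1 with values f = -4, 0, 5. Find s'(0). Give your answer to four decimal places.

Put m_i = s'' at the i-th knot. Here h = (1, 1) and Δ = (4, 5), so the interior equations h_(i-1)·m_(i-1) + 2(h_(i-1)+h_i)·m_i + h_i·m_(i+1) = 6(Δ_i − Δ_(i-1)) read
  1·m_0 + 4·m_1 + 1·m_2 = 6(Δ_1 - Δ_0) = 6
Natural end conditions: m_0 = m_2 = 0.
Solving the tridiagonal system: m_0 = 0, m_1 = 3/2, m_2 = 0.
On [0, 1], s'(x) = b_1 + 2c_1·x + 3d_1·x² with b_1 = Δ_1 - h_1(2m_1 + m_2)/6 = 9/2, c_1 = m_1/2 = 3/4, d_1 = (m_2 - m_1)/(6h_1) = -1/4. So s'(0) = 9/2.

4.5000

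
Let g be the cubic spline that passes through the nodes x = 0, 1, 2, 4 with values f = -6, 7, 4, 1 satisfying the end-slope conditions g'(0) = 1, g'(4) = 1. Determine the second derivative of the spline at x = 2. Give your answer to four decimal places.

Put m_i = g'' at the i-th knot. Here h = (1, 1, 2) and Δ = (13, -3, -3/2), so the interior equations h_(i-1)·m_(i-1) + 2(h_(i-1)+h_i)·m_i + h_i·m_(i+1) = 6(Δ_i − Δ_(i-1)) read
  1·m_0 + 4·m_1 + 1·m_2 = 6(Δ_1 - Δ_0) = -96
  1·m_1 + 6·m_2 + 2·m_3 = 6(Δ_2 - Δ_1) = 9
Clamped end conditions give two more equations: 2h_0·m_0 + h_0·m_1 = 6(Δ_0 - g'(0)) = 72 and h_2·m_2 + 2h_2·m_3 = 6(g'(4) - Δ_2) = 15.
Solving the tridiagonal system: m_0 = 1233/22, m_1 = -441/11, m_2 = 183/22, m_3 = -9/22.

8.3182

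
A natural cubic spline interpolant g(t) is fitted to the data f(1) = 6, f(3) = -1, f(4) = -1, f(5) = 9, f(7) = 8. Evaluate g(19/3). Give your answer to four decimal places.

11.0090

Write M_i for g''(x_i). With h_i = 2, 1, 1, 2 and divided differences Δ_i = -7/2, 0, 10, -1/2, the continuity of g' gives the tridiagonal system
  2·M_0 + 6·M_1 + 1·M_2 = 6(Δ_1 - Δ_0) = 21
  1·M_1 + 4·M_2 + 1·M_3 = 6(Δ_2 - Δ_1) = 60
  1·M_2 + 6·M_3 + 2·M_4 = 6(Δ_3 - Δ_2) = -63
Natural end conditions: M_0 = M_4 = 0.
Solving: M_0 = 0, M_1 = 5/11, M_2 = 201/11, M_3 = -149/11, M_4 = 0.
On [5, 7], g(t) = 9 + 563/66·(t - 5) - 149/22·(t - 5)² + 149/132·(t - 5)³.
With (t - 5) = 4/3: g(19/3) = 9809/891.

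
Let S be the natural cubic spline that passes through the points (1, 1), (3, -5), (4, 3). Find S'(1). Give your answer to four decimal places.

Put σ_i = S'' at the i-th knot. Here h = (2, 1) and Δ = (-3, 8), so the interior equations h_(i-1)·σ_(i-1) + 2(h_(i-1)+h_i)·σ_i + h_i·σ_(i+1) = 6(Δ_i − Δ_(i-1)) read
  2·σ_0 + 6·σ_1 + 1·σ_2 = 6(Δ_1 - Δ_0) = 66
Natural end conditions: σ_0 = σ_2 = 0.
Solving: σ_0 = 0, σ_1 = 11, σ_2 = 0.
On [1, 3], S'(t) = b_0 + 2c_0·(t - 1) + 3d_0·(t - 1)² with b_0 = Δ_0 - h_0(2σ_0 + σ_1)/6 = -20/3, c_0 = σ_0/2 = 0, d_0 = (σ_1 - σ_0)/(6h_0) = 11/12. So S'(1) = -20/3.

-6.6667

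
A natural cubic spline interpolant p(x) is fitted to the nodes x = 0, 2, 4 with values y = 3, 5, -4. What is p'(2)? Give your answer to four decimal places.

Put M_i = p'' at the i-th knot. Here h = (2, 2) and Δ = (1, -9/2), so the interior equations h_(i-1)·M_(i-1) + 2(h_(i-1)+h_i)·M_i + h_i·M_(i+1) = 6(Δ_i − Δ_(i-1)) read
  2·M_0 + 8·M_1 + 2·M_2 = 6(Δ_1 - Δ_0) = -33
Natural end conditions: M_0 = M_2 = 0.
Forward elimination and back-substitution give M_0 = 0, M_1 = -33/8, M_2 = 0.
On [2, 4], p'(x) = b_1 + 2c_1·(x - 2) + 3d_1·(x - 2)² with b_1 = Δ_1 - h_1(2M_1 + M_2)/6 = -7/4, c_1 = M_1/2 = -33/16, d_1 = (M_2 - M_1)/(6h_1) = 11/32. So p'(2) = -7/4.

-1.7500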